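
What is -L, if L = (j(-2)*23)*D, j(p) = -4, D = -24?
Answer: -2208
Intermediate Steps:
L = 2208 (L = -4*23*(-24) = -92*(-24) = 2208)
-L = -1*2208 = -2208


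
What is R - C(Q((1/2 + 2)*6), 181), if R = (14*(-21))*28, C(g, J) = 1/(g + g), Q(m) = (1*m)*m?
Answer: -3704401/450 ≈ -8232.0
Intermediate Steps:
Q(m) = m² (Q(m) = m*m = m²)
C(g, J) = 1/(2*g)
R = -8232 (R = -294*28 = -8232)
R - C(Q((1/2 + 2)*6), 181) = -8232 - 1/(2*(((1/2 + 2)*6)²)) = -8232 - 1/(2*(((½ + 2)*6)²)) = -8232 - 1/(2*(((5/2)*6)²)) = -8232 - 1/(2*(15²)) = -8232 - 1/(2*225) = -8232 - 1*1/450 = -8232 - 1/450 = -3704401/450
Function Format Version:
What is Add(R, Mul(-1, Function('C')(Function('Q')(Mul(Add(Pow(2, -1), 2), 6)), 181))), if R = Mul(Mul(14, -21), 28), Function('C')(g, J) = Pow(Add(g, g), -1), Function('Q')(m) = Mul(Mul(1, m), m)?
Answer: Rational(-3704401, 450) ≈ -8232.0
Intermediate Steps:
Function('Q')(m) = Pow(m, 2) (Function('Q')(m) = Mul(m, m) = Pow(m, 2))
Function('C')(g, J) = Mul(Rational(1, 2), Pow(g, -1)) (Function('C')(g, J) = Pow(Mul(2, g), -1) = Mul(Rational(1, 2), Pow(g, -1)))
R = -8232 (R = Mul(-294, 28) = -8232)
Add(R, Mul(-1, Function('C')(Function('Q')(Mul(Add(Pow(2, -1), 2), 6)), 181))) = Add(-8232, Mul(-1, Mul(Rational(1, 2), Pow(Pow(Mul(Add(Pow(2, -1), 2), 6), 2), -1)))) = Add(-8232, Mul(-1, Mul(Rational(1, 2), Pow(Pow(Mul(Add(Rational(1, 2), 2), 6), 2), -1)))) = Add(-8232, Mul(-1, Mul(Rational(1, 2), Pow(Pow(Mul(Rational(5, 2), 6), 2), -1)))) = Add(-8232, Mul(-1, Mul(Rational(1, 2), Pow(Pow(15, 2), -1)))) = Add(-8232, Mul(-1, Mul(Rational(1, 2), Pow(225, -1)))) = Add(-8232, Mul(-1, Mul(Rational(1, 2), Rational(1, 225)))) = Add(-8232, Mul(-1, Rational(1, 450))) = Add(-8232, Rational(-1, 450)) = Rational(-3704401, 450)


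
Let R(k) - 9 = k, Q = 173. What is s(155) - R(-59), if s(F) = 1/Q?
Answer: 8651/173 ≈ 50.006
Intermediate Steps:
R(k) = 9 + k
s(F) = 1/173
s(155) - R(-59) = 1/173 - (9 - 59) = 1/173 - 1*(-50) = 1/173 + 50 = 8651/173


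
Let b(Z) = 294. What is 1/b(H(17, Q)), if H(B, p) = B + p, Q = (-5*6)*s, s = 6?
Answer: 1/294 ≈ 0.0034014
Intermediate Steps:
Q = -180 (Q = -5*6*6 = -30*6 = -180)
1/b(H(17, Q)) = 1/294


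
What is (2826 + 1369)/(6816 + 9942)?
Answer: 4195/16758 ≈ 0.25033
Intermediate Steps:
(2826 + 1369)/(6816 + 9942) = 4195/16758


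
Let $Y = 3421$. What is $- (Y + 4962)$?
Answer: $-8383$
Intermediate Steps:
$- (Y + 4962) = - (3421 + 4962) = \left(-1\right) 8383 = -8383$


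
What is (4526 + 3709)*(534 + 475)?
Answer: 8309115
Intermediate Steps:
(4526 + 3709)*(534 + 475) = 8235*1009 = 8309115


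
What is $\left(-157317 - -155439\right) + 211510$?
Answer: $209632$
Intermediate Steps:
$\left(-157317 - -155439\right) + 211510 = \left(-157317 + 155439\right) + 211510 = -1878 + 211510 = 209632$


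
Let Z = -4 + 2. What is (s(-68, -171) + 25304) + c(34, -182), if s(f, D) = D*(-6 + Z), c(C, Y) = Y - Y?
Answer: 26672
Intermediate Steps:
Z = -2
c(C, Y) = 0
s(f, D) = -8*D (s(f, D) = D*(-6 - 2) = D*(-8) = -8*D)
(s(-68, -171) + 25304) + c(34, -182) = (-8*(-171) + 25304) + 0 = (1368 + 25304) + 0 = 26672 + 0 = 26672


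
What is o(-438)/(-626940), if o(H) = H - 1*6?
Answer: 37/52245 ≈ 0.00070820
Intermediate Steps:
o(H) = -6 + H (o(H) = H - 6 = -6 + H)
o(-438)/(-626940) = (-6 - 438)/(-626940) = -444*(-1/626940) = 37/52245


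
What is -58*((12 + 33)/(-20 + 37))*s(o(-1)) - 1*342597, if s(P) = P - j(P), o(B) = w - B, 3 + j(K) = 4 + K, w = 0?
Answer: -5821539/17 ≈ -3.4244e+5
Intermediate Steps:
j(K) = 1 + K (j(K) = -3 + (4 + K) = 1 + K)
o(B) = -B (o(B) = 0 - B = -B)
s(P) = -1 (s(P) = P - (1 + P) = P + (-1 - P) = -1)
-58*((12 + 33)/(-20 + 37))*s(o(-1)) - 1*342597 = -58*((12 + 33)/(-20 + 37))*(-1) - 1*342597 = -58*(45/17)*(-1) - 342597 = -2610*(-1)/17 - 342597 = -1*(-2610/17) - 342597 = 2610/17 - 342597 = -5821539/17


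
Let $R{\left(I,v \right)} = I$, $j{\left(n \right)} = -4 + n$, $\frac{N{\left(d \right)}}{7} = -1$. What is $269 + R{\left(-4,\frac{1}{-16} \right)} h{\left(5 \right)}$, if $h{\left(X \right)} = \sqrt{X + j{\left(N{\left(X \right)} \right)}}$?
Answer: $269 - 4 i \sqrt{6} \approx 269.0 - 9.798 i$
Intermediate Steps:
$N{\left(d \right)} = -7$ ($N{\left(d \right)} = 7 \left(-1\right) = -7$)
$h{\left(X \right)} = \sqrt{-11 + X}$ ($h{\left(X \right)} = \sqrt{X - 11} = \sqrt{-11 + X}$)
$269 + R{\left(-4,\frac{1}{-16} \right)} h{\left(5 \right)} = 269 - 4 \sqrt{-11 + 5} = 269 - 4 \sqrt{-6} = 269 - 4 i \sqrt{6}$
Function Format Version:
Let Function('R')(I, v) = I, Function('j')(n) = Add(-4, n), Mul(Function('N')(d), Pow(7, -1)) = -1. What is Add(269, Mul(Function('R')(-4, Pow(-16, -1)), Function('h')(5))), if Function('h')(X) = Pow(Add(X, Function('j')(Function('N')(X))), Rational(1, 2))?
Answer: Add(269, Mul(-4, I, Pow(6, Rational(1, 2)))) ≈ Add(269.00, Mul(-9.7980, I))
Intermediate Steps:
Function('N')(d) = -7 (Function('N')(d) = Mul(7, -1) = -7)
Function('h')(X) = Pow(Add(-11, X), Rational(1, 2)) (Function('h')(X) = Pow(Add(X, Add(-4, -7)), Rational(1, 2)) = Pow(Add(X, -11), Rational(1, 2)) = Pow(Add(-11, X), Rational(1, 2)))
Add(269, Mul(Function('R')(-4, Pow(-16, -1)), Function('h')(5))) = Add(269, Mul(-4, Pow(Add(-11, 5), Rational(1, 2)))) = Add(269, Mul(-4, Pow(-6, Rational(1, 2)))) = Add(269, Mul(-4, Mul(I, Pow(6, Rational(1, 2))))) = Add(269, Mul(-4, I, Pow(6, Rational(1, 2))))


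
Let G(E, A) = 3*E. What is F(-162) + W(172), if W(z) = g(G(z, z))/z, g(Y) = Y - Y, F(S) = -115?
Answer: -115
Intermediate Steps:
g(Y) = 0
W(z) = 0 (W(z) = 0/z = 0)
F(-162) + W(172) = -115 + 0 = -115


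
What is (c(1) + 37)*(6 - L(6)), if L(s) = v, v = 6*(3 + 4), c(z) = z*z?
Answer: -1368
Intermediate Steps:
c(z) = z**2
v = 42 (v = 6*7 = 42)
L(s) = 42
(c(1) + 37)*(6 - L(6)) = (1**2 + 37)*(6 - 1*42) = (1 + 37)*(6 - 42) = 38*(-36) = -1368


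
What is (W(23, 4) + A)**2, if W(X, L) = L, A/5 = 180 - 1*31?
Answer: 561001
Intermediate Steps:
A = 745 (A = 5*(180 - 1*31) = 5*(180 - 31) = 5*149 = 745)
(W(23, 4) + A)**2 = (4 + 745)**2 = 749**2 = 561001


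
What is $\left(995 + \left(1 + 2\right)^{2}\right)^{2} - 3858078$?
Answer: $-2850062$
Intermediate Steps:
$\left(995 + \left(1 + 2\right)^{2}\right)^{2} - 3858078 = \left(995 + 3^{2}\right)^{2} - 3858078 = \left(995 + 9\right)^{2} - 3858078 = 1004^{2} - 3858078 = 1008016 - 3858078 = -2850062$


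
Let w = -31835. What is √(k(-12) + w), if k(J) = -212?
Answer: I*√32047 ≈ 179.02*I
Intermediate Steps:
√(k(-12) + w) = √(-212 - 31835) = √(-32047) = I*√32047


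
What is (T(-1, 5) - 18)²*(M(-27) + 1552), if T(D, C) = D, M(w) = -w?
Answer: 570019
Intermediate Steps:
(T(-1, 5) - 18)²*(M(-27) + 1552) = (-1 - 18)²*(-1*(-27) + 1552) = (-19)²*(27 + 1552) = 361*1579 = 570019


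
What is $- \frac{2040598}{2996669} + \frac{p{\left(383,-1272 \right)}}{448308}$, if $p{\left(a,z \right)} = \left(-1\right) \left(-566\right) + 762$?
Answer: $- \frac{227709207938}{335857671513} \approx -0.67799$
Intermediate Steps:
$p{\left(a,z \right)} = 1328$ ($p{\left(a,z \right)} = 566 + 762 = 1328$)
$- \frac{2040598}{2996669} + \frac{p{\left(383,-1272 \right)}}{448308} = - \frac{2040598}{2996669} + \frac{1328}{448308} = \left(-2040598\right) \frac{1}{2996669} + 1328 \cdot \frac{1}{448308} = - \frac{2040598}{2996669} + \frac{332}{112077} = - \frac{227709207938}{335857671513}$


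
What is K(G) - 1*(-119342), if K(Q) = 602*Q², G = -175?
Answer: 18555592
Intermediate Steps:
K(G) - 1*(-119342) = 602*(-175)² - 1*(-119342) = 602*30625 + 119342 = 18436250 + 119342 = 18555592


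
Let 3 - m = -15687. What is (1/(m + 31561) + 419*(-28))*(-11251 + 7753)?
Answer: 1939111861038/47251 ≈ 4.1039e+7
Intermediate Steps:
m = 15690 (m = 3 - 1*(-15687) = 3 + 15687 = 15690)
(1/(m + 31561) + 419*(-28))*(-11251 + 7753) = (1/(15690 + 31561) + 419*(-28))*(-11251 + 7753) = (1/47251 - 11732)*(-3498) = -554348731/47251*(-3498) = 1939111861038/47251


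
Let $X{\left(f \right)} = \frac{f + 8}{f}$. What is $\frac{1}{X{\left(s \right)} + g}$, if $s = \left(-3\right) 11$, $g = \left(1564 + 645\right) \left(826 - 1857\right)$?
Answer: $- \frac{33}{75156782} \approx -4.3908 \cdot 10^{-7}$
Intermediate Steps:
$g = -2277479$ ($g = 2209 \left(-1031\right) = -2277479$)
$s = -33$
$X{\left(f \right)} = \frac{8 + f}{f}$
$\frac{1}{X{\left(s \right)} + g} = \frac{1}{\frac{8 - 33}{-33} - 2277479} = \frac{1}{\left(- \frac{1}{33}\right) \left(-25\right) - 2277479} = \frac{1}{\frac{25}{33} - 2277479} = \frac{1}{- \frac{75156782}{33}} = - \frac{33}{75156782}$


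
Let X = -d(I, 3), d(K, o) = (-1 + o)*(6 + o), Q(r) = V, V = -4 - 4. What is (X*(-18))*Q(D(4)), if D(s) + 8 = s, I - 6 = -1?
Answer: -2592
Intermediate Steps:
I = 5 (I = 6 - 1 = 5)
D(s) = -8 + s
V = -8
Q(r) = -8
X = -18 (X = -(-6 + 3² + 5*3) = -(-6 + 9 + 15) = -1*18 = -18)
(X*(-18))*Q(D(4)) = -18*(-18)*(-8) = 324*(-8) = -2592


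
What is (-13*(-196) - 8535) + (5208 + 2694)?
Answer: 1915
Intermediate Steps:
(-13*(-196) - 8535) + (5208 + 2694) = (2548 - 8535) + 7902 = -5987 + 7902 = 1915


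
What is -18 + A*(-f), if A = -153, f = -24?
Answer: -3690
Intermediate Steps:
-18 + A*(-f) = -18 - (-153)*(-24) = -18 - 153*24 = -18 - 3672 = -3690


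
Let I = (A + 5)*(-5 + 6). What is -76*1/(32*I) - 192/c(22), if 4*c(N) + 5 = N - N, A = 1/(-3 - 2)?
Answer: 146981/960 ≈ 153.11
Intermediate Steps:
A = -1/5 (A = 1/(-5) = -1/5 ≈ -0.20000)
c(N) = -5/4 (c(N) = -5/4 + (N - N)/4 = -5/4 + (1/4)*0 = -5/4 + 0 = -5/4)
I = 24/5 (I = (-1/5 + 5)*(-5 + 6) = (24/5)*1 = 24/5 ≈ 4.8000)
-76*1/(32*I) - 192/c(22) = -76/(((24/5)*8)*4) - 192/(-5/4) = -76/((192/5)*4) - 192*(-4/5) = -76/768/5 + 768/5 = -76*5/768 + 768/5 = -95/192 + 768/5 = 146981/960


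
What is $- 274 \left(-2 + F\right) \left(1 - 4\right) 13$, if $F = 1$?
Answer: $-10686$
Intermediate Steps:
$- 274 \left(-2 + F\right) \left(1 - 4\right) 13 = - 274 \left(-2 + 1\right) \left(1 - 4\right) 13 = - 274 \left(-1\right) \left(-3\right) 13 = - 274 \cdot 3 \cdot 13 = \left(-274\right) 39 = -10686$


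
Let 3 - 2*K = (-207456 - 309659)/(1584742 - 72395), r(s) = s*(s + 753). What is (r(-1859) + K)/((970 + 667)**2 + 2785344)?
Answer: 3109469625816/8265147250211 ≈ 0.37621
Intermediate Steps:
r(s) = s*(753 + s)
K = 2527078/1512347 (K = 3/2 - (-207456 - 309659)/(2*(1584742 - 72395)) = 3/2 - (-517115)/(2*1512347) = 3/2 - 1/2*(-517115/1512347) = 3/2 + 517115/3024694 = 2527078/1512347 ≈ 1.6710)
(r(-1859) + K)/((970 + 667)**2 + 2785344) = (-1859*(753 - 1859) + 2527078/1512347)/((970 + 667)**2 + 2785344) = (-1859*(-1106) + 2527078/1512347)/(1637**2 + 2785344) = (2056054 + 2527078/1512347)/(2679769 + 2785344) = (3109469625816/1512347)/5465113 = (3109469625816/1512347)*(1/5465113) = 3109469625816/8265147250211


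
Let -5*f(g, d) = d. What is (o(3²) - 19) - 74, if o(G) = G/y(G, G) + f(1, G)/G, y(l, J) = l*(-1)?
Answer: -471/5 ≈ -94.200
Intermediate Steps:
y(l, J) = -l
f(g, d) = -d/5
o(G) = -6/5 (o(G) = G/((-G)) + (-G/5)/G = G*(-1/G) - ⅕ = -1 - ⅕ = -6/5)
(o(3²) - 19) - 74 = (-6/5 - 19) - 74 = -101/5 - 74 = -471/5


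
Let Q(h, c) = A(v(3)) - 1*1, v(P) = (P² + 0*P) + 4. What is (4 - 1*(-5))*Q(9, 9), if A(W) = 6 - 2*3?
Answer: -9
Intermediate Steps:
v(P) = 4 + P² (v(P) = (P² + 0) + 4 = P² + 4 = 4 + P²)
A(W) = 0 (A(W) = 6 - 6 = 0)
Q(h, c) = -1 (Q(h, c) = 0 - 1*1 = 0 - 1 = -1)
(4 - 1*(-5))*Q(9, 9) = (4 - 1*(-5))*(-1) = (4 + 5)*(-1) = 9*(-1) = -9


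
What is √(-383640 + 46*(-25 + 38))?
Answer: I*√383042 ≈ 618.9*I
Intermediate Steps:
√(-383640 + 46*(-25 + 38)) = √(-383640 + 46*13) = √(-383640 + 598) = √(-383042) = I*√383042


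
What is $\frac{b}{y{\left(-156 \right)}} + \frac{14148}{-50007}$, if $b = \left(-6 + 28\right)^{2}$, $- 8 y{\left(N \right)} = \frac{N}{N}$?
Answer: $- \frac{64547084}{16669} \approx -3872.3$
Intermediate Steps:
$y{\left(N \right)} = - \frac{1}{8}$ ($y{\left(N \right)} = - \frac{N \frac{1}{N}}{8} = \left(- \frac{1}{8}\right) 1 = - \frac{1}{8}$)
$b = 484$ ($b = 22^{2} = 484$)
$\frac{b}{y{\left(-156 \right)}} + \frac{14148}{-50007} = \frac{484}{- \frac{1}{8}} + \frac{14148}{-50007} = 484 \left(-8\right) + 14148 \left(- \frac{1}{50007}\right) = -3872 - \frac{4716}{16669} = - \frac{64547084}{16669}$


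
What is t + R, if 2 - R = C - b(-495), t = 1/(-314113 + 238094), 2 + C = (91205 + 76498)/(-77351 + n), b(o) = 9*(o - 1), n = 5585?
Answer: -8106378756083/1818526518 ≈ -4457.7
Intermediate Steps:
b(o) = -9 + 9*o (b(o) = 9*(-1 + o) = -9 + 9*o)
C = -103745/23922 (C = -2 + (91205 + 76498)/(-77351 + 5585) = -2 + 167703/(-71766) = -2 + 167703*(-1/71766) = -2 - 55901/23922 = -103745/23922 ≈ -4.3368)
t = -1/76019 (t = 1/(-76019) = -1/76019 ≈ -1.3155e-5)
R = -106636219/23922 (R = 2 - (-103745/23922 - (-9 + 9*(-495))) = 2 - (-103745/23922 - (-9 - 4455)) = 2 - (-103745/23922 - 1*(-4464)) = 2 - (-103745/23922 + 4464) = 2 - 1*106684063/23922 = 2 - 106684063/23922 = -106636219/23922 ≈ -4457.7)
t + R = -1/76019 - 106636219/23922 = -8106378756083/1818526518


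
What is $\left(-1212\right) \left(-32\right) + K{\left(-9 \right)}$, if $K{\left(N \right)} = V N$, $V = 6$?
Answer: $38730$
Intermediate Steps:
$K{\left(N \right)} = 6 N$
$\left(-1212\right) \left(-32\right) + K{\left(-9 \right)} = \left(-1212\right) \left(-32\right) + 6 \left(-9\right) = 38784 - 54 = 38730$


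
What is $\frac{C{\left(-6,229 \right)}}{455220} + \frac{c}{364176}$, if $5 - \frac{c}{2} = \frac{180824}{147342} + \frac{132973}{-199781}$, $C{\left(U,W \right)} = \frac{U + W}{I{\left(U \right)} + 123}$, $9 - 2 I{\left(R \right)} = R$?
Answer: $\frac{565381117903}{20099874083208660} \approx 2.8129 \cdot 10^{-5}$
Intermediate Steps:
$I{\left(R \right)} = \frac{9}{2} - \frac{R}{2}$
$C{\left(U,W \right)} = \frac{U + W}{\frac{255}{2} - \frac{U}{2}}$ ($C{\left(U,W \right)} = \frac{U + W}{\left(\frac{9}{2} - \frac{U}{2}\right) + 123} = \frac{U + W}{\frac{255}{2} - \frac{U}{2}}$)
$c = \frac{130647968732}{14718066051}$ ($c = 10 - 2 \left(\frac{180824}{147342} + \frac{132973}{-199781}\right) = 10 - 2 \left(180824 \cdot \frac{1}{147342} + 132973 \left(- \frac{1}{199781}\right)\right) = 10 - 2 \left(\frac{90412}{73671} - \frac{132973}{199781}\right) = 10 - \frac{16532691778}{14718066051} = \frac{130647968732}{14718066051} \approx 8.8767$)
$\frac{C{\left(-6,229 \right)}}{455220} + \frac{c}{364176} = \frac{2 \frac{1}{-255 - 6} \left(\left(-1\right) \left(-6\right) - 229\right)}{455220} + \frac{130647968732}{14718066051 \cdot 364176} = \frac{2 \left(6 - 229\right)}{-261} \cdot \frac{1}{455220} + \frac{130647968732}{14718066051} \cdot \frac{1}{364176} = 2 \left(- \frac{1}{261}\right) \left(-223\right) \frac{1}{455220} + \frac{32661992183}{1339991605547244} = \frac{446}{261} \cdot \frac{1}{455220} + \frac{32661992183}{1339991605547244} = \frac{223}{59406210} + \frac{32661992183}{1339991605547244} = \frac{565381117903}{20099874083208660}$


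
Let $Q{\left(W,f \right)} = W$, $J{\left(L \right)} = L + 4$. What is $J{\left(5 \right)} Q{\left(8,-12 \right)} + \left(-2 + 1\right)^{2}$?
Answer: $73$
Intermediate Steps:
$J{\left(L \right)} = 4 + L$
$J{\left(5 \right)} Q{\left(8,-12 \right)} + \left(-2 + 1\right)^{2} = \left(4 + 5\right) 8 + \left(-2 + 1\right)^{2} = 9 \cdot 8 + \left(-1\right)^{2} = 72 + 1 = 73$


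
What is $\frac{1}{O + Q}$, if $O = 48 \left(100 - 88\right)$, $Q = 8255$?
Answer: $\frac{1}{8831} \approx 0.00011324$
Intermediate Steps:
$O = 576$ ($O = 48 \cdot 12 = 576$)
$\frac{1}{O + Q} = \frac{1}{576 + 8255} = \frac{1}{8831}$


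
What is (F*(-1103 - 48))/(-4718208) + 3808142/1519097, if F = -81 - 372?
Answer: 5725181438815/2389138539392 ≈ 2.3963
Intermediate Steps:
F = -453
(F*(-1103 - 48))/(-4718208) + 3808142/1519097 = -453*(-1103 - 48)/(-4718208) + 3808142/1519097 = -453*(-1151)*(-1/4718208) + 3808142*(1/1519097) = 521403*(-1/4718208) + 3808142/1519097 = -173801/1572736 + 3808142/1519097 = 5725181438815/2389138539392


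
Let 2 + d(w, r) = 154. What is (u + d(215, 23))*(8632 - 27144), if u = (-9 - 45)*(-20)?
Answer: -22806784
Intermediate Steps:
u = 1080 (u = -54*(-20) = 1080)
d(w, r) = 152 (d(w, r) = -2 + 154 = 152)
(u + d(215, 23))*(8632 - 27144) = (1080 + 152)*(8632 - 27144) = 1232*(-18512) = -22806784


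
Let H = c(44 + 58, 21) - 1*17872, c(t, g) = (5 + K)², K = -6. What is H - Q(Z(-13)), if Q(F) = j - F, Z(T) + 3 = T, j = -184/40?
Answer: -89412/5 ≈ -17882.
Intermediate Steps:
j = -23/5 (j = -184*1/40 = -23/5 ≈ -4.6000)
Z(T) = -3 + T
c(t, g) = 1 (c(t, g) = (5 - 6)² = (-1)² = 1)
Q(F) = -23/5 - F
H = -17871 (H = 1 - 1*17872 = 1 - 17872 = -17871)
H - Q(Z(-13)) = -17871 - (-23/5 - (-3 - 13)) = -17871 - (-23/5 - 1*(-16)) = -17871 - (-23/5 + 16) = -17871 - 1*57/5 = -17871 - 57/5 = -89412/5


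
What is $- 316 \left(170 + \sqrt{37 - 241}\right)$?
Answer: $-53720 - 632 i \sqrt{51} \approx -53720.0 - 4513.4 i$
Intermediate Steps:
$- 316 \left(170 + \sqrt{37 - 241}\right) = - 316 \left(170 + \sqrt{-204}\right) = - 316 \left(170 + 2 i \sqrt{51}\right) = -53720 - 632 i \sqrt{51}$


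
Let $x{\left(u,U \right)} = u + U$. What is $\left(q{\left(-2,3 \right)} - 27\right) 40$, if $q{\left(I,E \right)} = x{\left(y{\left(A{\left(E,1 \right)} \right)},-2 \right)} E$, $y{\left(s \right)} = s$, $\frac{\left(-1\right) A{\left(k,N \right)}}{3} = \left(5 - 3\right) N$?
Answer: $-2040$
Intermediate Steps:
$A{\left(k,N \right)} = - 6 N$ ($A{\left(k,N \right)} = - 3 \left(5 - 3\right) N = - 3 \cdot 2 N = - 6 N$)
$x{\left(u,U \right)} = U + u$
$q{\left(I,E \right)} = - 8 E$ ($q{\left(I,E \right)} = \left(-2 - 6\right) E = - 8 E$)
$\left(q{\left(-2,3 \right)} - 27\right) 40 = \left(\left(-8\right) 3 - 27\right) 40 = \left(-24 - 27\right) 40 = \left(-51\right) 40 = -2040$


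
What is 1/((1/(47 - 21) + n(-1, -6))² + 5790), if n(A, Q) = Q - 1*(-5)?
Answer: 676/3914665 ≈ 0.00017268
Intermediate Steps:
n(A, Q) = 5 + Q (n(A, Q) = Q + 5 = 5 + Q)
1/((1/(47 - 21) + n(-1, -6))² + 5790) = 1/((1/(47 - 21) + (5 - 6))² + 5790) = 1/((1/26 - 1)² + 5790) = 1/((-25/26)² + 5790) = 1/(625/676 + 5790) = 1/(3914665/676) = 676/3914665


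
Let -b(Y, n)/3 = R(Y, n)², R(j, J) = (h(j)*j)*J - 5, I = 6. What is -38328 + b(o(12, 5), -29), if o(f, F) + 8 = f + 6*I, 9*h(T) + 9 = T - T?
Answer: -4040403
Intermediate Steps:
h(T) = -1 (h(T) = -1 + (T - T)/9 = -1 + (⅑)*0 = -1 + 0 = -1)
o(f, F) = 28 + f (o(f, F) = -8 + (f + 6*6) = -8 + (f + 36) = -8 + (36 + f) = 28 + f)
R(j, J) = -5 - J*j (R(j, J) = (-j)*J - 5 = -J*j - 5 = -5 - J*j)
b(Y, n) = -3*(-5 - Y*n)² (b(Y, n) = -3*(-5 - n*Y)² = -3*(-5 - Y*n)²)
-38328 + b(o(12, 5), -29) = -38328 - 3*(5 + (28 + 12)*(-29))² = -38328 - 3*(5 + 40*(-29))² = -38328 - 3*(5 - 1160)² = -38328 - 3*(-1155)² = -38328 - 3*1334025 = -38328 - 4002075 = -4040403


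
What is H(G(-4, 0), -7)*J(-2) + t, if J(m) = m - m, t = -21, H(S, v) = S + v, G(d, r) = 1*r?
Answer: -21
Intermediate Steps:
G(d, r) = r
J(m) = 0
H(G(-4, 0), -7)*J(-2) + t = (0 - 7)*0 - 21 = -7*0 - 21 = 0 - 21 = -21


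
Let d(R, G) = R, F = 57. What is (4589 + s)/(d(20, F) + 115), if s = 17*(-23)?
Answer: 4198/135 ≈ 31.096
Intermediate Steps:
s = -391
(4589 + s)/(d(20, F) + 115) = (4589 - 391)/(20 + 115) = 4198/135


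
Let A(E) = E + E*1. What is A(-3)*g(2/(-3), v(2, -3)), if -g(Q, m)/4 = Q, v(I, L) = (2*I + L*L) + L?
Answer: -16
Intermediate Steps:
v(I, L) = L + L² + 2*I (v(I, L) = (2*I + L²) + L = (L² + 2*I) + L = L + L² + 2*I)
g(Q, m) = -4*Q
A(E) = 2*E (A(E) = E + E = 2*E)
A(-3)*g(2/(-3), v(2, -3)) = (2*(-3))*(-8/(-3)) = -(-24)*2*(-⅓) = -(-24)*(-2)/3 = -6*8/3 = -16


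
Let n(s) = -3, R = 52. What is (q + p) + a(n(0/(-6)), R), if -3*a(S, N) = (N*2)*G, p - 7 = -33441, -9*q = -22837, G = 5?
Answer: -279629/9 ≈ -31070.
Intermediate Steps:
q = 22837/9 (q = -⅑*(-22837) = 22837/9 ≈ 2537.4)
p = -33434 (p = 7 - 33441 = -33434)
a(S, N) = -10*N/3 (a(S, N) = -N*2*5/3 = -2*N*5/3 = -10*N/3)
(q + p) + a(n(0/(-6)), R) = (22837/9 - 33434) - 10/3*52 = -278069/9 - 520/3 = -279629/9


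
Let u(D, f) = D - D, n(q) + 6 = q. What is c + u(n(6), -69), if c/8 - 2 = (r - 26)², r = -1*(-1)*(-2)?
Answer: 6288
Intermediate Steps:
n(q) = -6 + q
u(D, f) = 0
r = -2 (r = 1*(-2) = -2)
c = 6288 (c = 16 + 8*(-2 - 26)² = 16 + 8*(-28)² = 16 + 8*784 = 16 + 6272 = 6288)
c + u(n(6), -69) = 6288 + 0 = 6288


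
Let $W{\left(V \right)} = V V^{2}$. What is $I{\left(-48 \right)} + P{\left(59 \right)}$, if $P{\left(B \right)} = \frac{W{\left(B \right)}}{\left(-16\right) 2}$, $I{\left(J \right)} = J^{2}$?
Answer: $- \frac{131651}{32} \approx -4114.1$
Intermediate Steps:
$W{\left(V \right)} = V^{3}$
$P{\left(B \right)} = - \frac{B^{3}}{32}$ ($P{\left(B \right)} = \frac{B^{3}}{\left(-16\right) 2} = \frac{B^{3}}{-32} = B^{3} \left(- \frac{1}{32}\right) = - \frac{B^{3}}{32}$)
$I{\left(-48 \right)} + P{\left(59 \right)} = \left(-48\right)^{2} - \frac{59^{3}}{32} = 2304 - \frac{205379}{32} = - \frac{131651}{32}$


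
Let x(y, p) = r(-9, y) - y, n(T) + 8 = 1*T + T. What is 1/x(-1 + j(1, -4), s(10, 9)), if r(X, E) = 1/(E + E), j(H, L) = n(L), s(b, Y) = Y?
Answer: 34/577 ≈ 0.058925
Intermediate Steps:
n(T) = -8 + 2*T (n(T) = -8 + (1*T + T) = -8 + (T + T) = -8 + 2*T)
j(H, L) = -8 + 2*L
r(X, E) = 1/(2*E)
x(y, p) = 1/(2*y) - y
1/x(-1 + j(1, -4), s(10, 9)) = 1/(1/(2*(-1 + (-8 + 2*(-4)))) - (-1 + (-8 + 2*(-4)))) = 1/(1/(2*(-1 + (-8 - 8))) - (-1 + (-8 - 8))) = 1/(1/(2*(-1 - 16)) - (-1 - 16)) = 1/((½)/(-17) - 1*(-17)) = 1/((½)*(-1/17) + 17) = 1/(-1/34 + 17) = 1/(577/34) = 34/577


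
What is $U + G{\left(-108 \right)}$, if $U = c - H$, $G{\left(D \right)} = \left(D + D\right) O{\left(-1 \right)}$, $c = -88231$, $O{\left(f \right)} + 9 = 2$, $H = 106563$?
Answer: $-193282$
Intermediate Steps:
$O{\left(f \right)} = -7$ ($O{\left(f \right)} = -9 + 2 = -7$)
$G{\left(D \right)} = - 14 D$ ($G{\left(D \right)} = \left(D + D\right) \left(-7\right) = 2 D \left(-7\right) = - 14 D$)
$U = -194794$ ($U = -88231 - 106563 = -194794$)
$U + G{\left(-108 \right)} = -194794 - -1512 = -194794 + 1512 = -193282$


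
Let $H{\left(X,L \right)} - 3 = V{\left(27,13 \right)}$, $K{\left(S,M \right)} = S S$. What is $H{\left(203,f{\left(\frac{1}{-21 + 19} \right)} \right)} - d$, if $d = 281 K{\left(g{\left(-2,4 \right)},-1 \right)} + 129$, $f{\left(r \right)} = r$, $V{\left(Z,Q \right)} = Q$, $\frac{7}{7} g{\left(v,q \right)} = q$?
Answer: $-4609$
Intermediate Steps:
$g{\left(v,q \right)} = q$
$K{\left(S,M \right)} = S^{2}$
$H{\left(X,L \right)} = 16$ ($H{\left(X,L \right)} = 3 + 13 = 16$)
$d = 4625$ ($d = 281 \cdot 4^{2} + 129 = 281 \cdot 16 + 129 = 4496 + 129 = 4625$)
$H{\left(203,f{\left(\frac{1}{-21 + 19} \right)} \right)} - d = 16 - 4625 = -4609$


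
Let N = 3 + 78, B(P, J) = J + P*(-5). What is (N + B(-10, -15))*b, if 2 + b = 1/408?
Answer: -23635/102 ≈ -231.72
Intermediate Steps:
b = -815/408 (b = -2 + 1/408 = -815/408 ≈ -1.9975)
B(P, J) = J - 5*P
N = 81
(N + B(-10, -15))*b = (81 + (-15 - 5*(-10)))*(-815/408) = (81 + (-15 + 50))*(-815/408) = (81 + 35)*(-815/408) = 116*(-815/408) = -23635/102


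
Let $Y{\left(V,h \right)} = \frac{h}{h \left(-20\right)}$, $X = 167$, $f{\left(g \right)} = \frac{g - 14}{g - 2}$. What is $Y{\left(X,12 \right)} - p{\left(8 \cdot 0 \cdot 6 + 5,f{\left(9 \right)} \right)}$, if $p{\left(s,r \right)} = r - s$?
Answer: $\frac{793}{140} \approx 5.6643$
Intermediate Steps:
$f{\left(g \right)} = \frac{-14 + g}{-2 + g}$
$Y{\left(V,h \right)} = - \frac{1}{20}$ ($Y{\left(V,h \right)} = \frac{h}{\left(-20\right) h} = h \left(- \frac{1}{20 h}\right) = - \frac{1}{20}$)
$Y{\left(X,12 \right)} - p{\left(8 \cdot 0 \cdot 6 + 5,f{\left(9 \right)} \right)} = - \frac{1}{20} - \left(\frac{-14 + 9}{-2 + 9} - \left(8 \cdot 0 \cdot 6 + 5\right)\right) = - \frac{1}{20} - \left(\frac{1}{7} \left(-5\right) - \left(8 \cdot 0 + 5\right)\right) = - \frac{1}{20} - \left(\frac{1}{7} \left(-5\right) - \left(0 + 5\right)\right) = - \frac{1}{20} - \left(- \frac{5}{7} - 5\right) = - \frac{1}{20} - - \frac{40}{7} = - \frac{1}{20} + \frac{40}{7} = \frac{793}{140}$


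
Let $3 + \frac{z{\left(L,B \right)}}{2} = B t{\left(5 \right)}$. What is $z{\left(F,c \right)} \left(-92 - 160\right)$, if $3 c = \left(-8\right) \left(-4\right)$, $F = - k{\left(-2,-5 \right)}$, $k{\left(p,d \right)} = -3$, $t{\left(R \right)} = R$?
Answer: $-25368$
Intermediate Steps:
$F = 3$ ($F = \left(-1\right) \left(-3\right) = 3$)
$c = \frac{32}{3}$ ($c = \frac{\left(-8\right) \left(-4\right)}{3} = \frac{1}{3} \cdot 32 = \frac{32}{3} \approx 10.667$)
$z{\left(L,B \right)} = -6 + 10 B$ ($z{\left(L,B \right)} = -6 + 2 B 5 = -6 + 2 \cdot 5 B = -6 + 10 B$)
$z{\left(F,c \right)} \left(-92 - 160\right) = \left(-6 + 10 \cdot \frac{32}{3}\right) \left(-92 - 160\right) = \left(-6 + \frac{320}{3}\right) \left(-252\right) = \frac{302}{3} \left(-252\right) = -25368$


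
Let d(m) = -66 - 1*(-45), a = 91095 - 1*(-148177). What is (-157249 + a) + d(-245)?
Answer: 82002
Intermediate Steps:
a = 239272 (a = 91095 + 148177 = 239272)
d(m) = -21 (d(m) = -66 + 45 = -21)
(-157249 + a) + d(-245) = (-157249 + 239272) - 21 = 82023 - 21 = 82002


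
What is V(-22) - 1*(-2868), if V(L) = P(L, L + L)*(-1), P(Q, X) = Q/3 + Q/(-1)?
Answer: 8560/3 ≈ 2853.3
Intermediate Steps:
P(Q, X) = -2*Q/3 (P(Q, X) = Q*(1/3) + Q*(-1) = Q/3 - Q = -2*Q/3)
V(L) = 2*L/3 (V(L) = -2*L/3*(-1) = 2*L/3)
V(-22) - 1*(-2868) = (2/3)*(-22) - 1*(-2868) = -44/3 + 2868 = 8560/3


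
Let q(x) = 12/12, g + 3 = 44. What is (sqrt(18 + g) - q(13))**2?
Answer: (1 - sqrt(59))**2 ≈ 44.638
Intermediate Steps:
g = 41 (g = -3 + 44 = 41)
q(x) = 1 (q(x) = 12*(1/12) = 1)
(sqrt(18 + g) - q(13))**2 = (sqrt(18 + 41) - 1*1)**2 = (sqrt(59) - 1)**2 = (-1 + sqrt(59))**2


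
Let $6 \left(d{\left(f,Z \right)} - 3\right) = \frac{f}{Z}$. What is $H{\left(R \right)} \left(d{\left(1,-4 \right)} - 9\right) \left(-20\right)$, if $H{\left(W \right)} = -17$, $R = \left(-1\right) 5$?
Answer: $- \frac{12325}{6} \approx -2054.2$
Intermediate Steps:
$R = -5$
$d{\left(f,Z \right)} = 3 + \frac{f}{6 Z}$ ($d{\left(f,Z \right)} = 3 + \frac{f \frac{1}{Z}}{6} = 3 + \frac{f}{6 Z}$)
$H{\left(R \right)} \left(d{\left(1,-4 \right)} - 9\right) \left(-20\right) = - 17 \left(\left(3 + \frac{1}{6} \cdot 1 \frac{1}{-4}\right) - 9\right) \left(-20\right) = - 17 \left(\left(3 + \frac{1}{6} \cdot 1 \left(- \frac{1}{4}\right)\right) - 9\right) \left(-20\right) = - 17 \left(\left(3 - \frac{1}{24}\right) - 9\right) \left(-20\right) = - 17 \left(\frac{71}{24} - 9\right) \left(-20\right) = - 17 \left(\left(- \frac{145}{24}\right) \left(-20\right)\right) = \left(-17\right) \frac{725}{6} = - \frac{12325}{6}$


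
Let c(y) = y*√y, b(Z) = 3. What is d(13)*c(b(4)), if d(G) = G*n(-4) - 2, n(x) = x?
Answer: -162*√3 ≈ -280.59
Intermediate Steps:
d(G) = -2 - 4*G (d(G) = G*(-4) - 2 = -4*G - 2 = -2 - 4*G)
c(y) = y^(3/2)
d(13)*c(b(4)) = (-2 - 4*13)*3^(3/2) = (-2 - 52)*(3*√3) = -162*√3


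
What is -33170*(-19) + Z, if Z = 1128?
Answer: 631358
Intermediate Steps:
-33170*(-19) + Z = -33170*(-19) + 1128 = -1070*(-589) + 1128 = 630230 + 1128 = 631358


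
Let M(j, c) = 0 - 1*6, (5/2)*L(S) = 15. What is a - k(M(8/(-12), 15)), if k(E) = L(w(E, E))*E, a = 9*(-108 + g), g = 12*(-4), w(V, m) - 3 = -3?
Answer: -1368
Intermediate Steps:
w(V, m) = 0 (w(V, m) = 3 - 3 = 0)
g = -48
L(S) = 6 (L(S) = (2/5)*15 = 6)
M(j, c) = -6 (M(j, c) = 0 - 6 = -6)
a = -1404 (a = 9*(-108 - 48) = 9*(-156) = -1404)
k(E) = 6*E
a - k(M(8/(-12), 15)) = -1404 - 6*(-6) = -1404 - 1*(-36) = -1404 + 36 = -1368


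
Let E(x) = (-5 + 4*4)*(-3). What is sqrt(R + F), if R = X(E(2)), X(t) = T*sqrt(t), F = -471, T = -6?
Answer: sqrt(-471 - 6*I*sqrt(33)) ≈ 0.79356 - 21.717*I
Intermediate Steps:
E(x) = -33 (E(x) = (-5 + 16)*(-3) = 11*(-3) = -33)
X(t) = -6*sqrt(t)
R = -6*I*sqrt(33) ≈ -34.467*I
sqrt(R + F) = sqrt(-6*I*sqrt(33) - 471) = sqrt(-471 - 6*I*sqrt(33))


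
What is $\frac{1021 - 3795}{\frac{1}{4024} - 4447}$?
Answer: $\frac{11162576}{17894727} \approx 0.62379$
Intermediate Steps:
$\frac{1021 - 3795}{\frac{1}{4024} - 4447} = - \frac{2774}{\frac{1}{4024} - 4447} = - \frac{2774}{- \frac{17894727}{4024}} = \left(-2774\right) \left(- \frac{4024}{17894727}\right) = \frac{11162576}{17894727}$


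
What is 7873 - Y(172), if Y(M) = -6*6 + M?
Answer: 7737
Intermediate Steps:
Y(M) = -36 + M
7873 - Y(172) = 7873 - (-36 + 172) = 7873 - 1*136 = 7873 - 136 = 7737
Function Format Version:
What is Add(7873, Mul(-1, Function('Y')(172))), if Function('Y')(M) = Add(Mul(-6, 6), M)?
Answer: 7737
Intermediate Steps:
Function('Y')(M) = Add(-36, M)
Add(7873, Mul(-1, Function('Y')(172))) = Add(7873, Mul(-1, Add(-36, 172))) = Add(7873, Mul(-1, 136)) = Add(7873, -136) = 7737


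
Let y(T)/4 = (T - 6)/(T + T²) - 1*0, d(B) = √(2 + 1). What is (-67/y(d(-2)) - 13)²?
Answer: 32953/484 - 20703*√3/968 ≈ 31.041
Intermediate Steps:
d(B) = √3
y(T) = 4*(-6 + T)/(T + T²) (y(T) = 4*((T - 6)/(T + T²) - 1*0) = 4*((-6 + T)/(T + T²) + 0) = 4*((-6 + T)/(T + T²)) = 4*(-6 + T)/(T + T²))
(-67/y(d(-2)) - 13)² = (-67*√3*(1 + √3)/(4*(-6 + √3)) - 13)² = (-13 - 67*√3*(1 + √3)/(4*(-6 + √3)))²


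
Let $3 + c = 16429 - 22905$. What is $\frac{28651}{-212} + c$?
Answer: $- \frac{1402199}{212} \approx -6614.1$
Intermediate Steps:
$c = -6479$ ($c = -3 + \left(16429 - 22905\right) = -3 - 6476 = -6479$)
$\frac{28651}{-212} + c = \frac{28651}{-212} - 6479 = 28651 \left(- \frac{1}{212}\right) - 6479 = - \frac{28651}{212} - 6479 = - \frac{1402199}{212}$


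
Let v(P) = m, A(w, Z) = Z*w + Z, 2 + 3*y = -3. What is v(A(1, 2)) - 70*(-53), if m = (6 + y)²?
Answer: 33559/9 ≈ 3728.8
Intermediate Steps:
y = -5/3 (y = -⅔ + (⅓)*(-3) = -⅔ - 1 = -5/3 ≈ -1.6667)
A(w, Z) = Z + Z*w
m = 169/9 (m = (6 - 5/3)² = (13/3)² = 169/9 ≈ 18.778)
v(P) = 169/9
v(A(1, 2)) - 70*(-53) = 169/9 - 70*(-53) = 169/9 + 3710 = 33559/9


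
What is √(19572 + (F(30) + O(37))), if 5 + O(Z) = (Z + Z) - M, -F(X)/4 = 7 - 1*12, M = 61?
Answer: 140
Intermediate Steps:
F(X) = 20 (F(X) = -4*(7 - 1*12) = -4*(7 - 12) = -4*(-5) = 20)
O(Z) = -66 + 2*Z (O(Z) = -5 + ((Z + Z) - 1*61) = -5 + (2*Z - 61) = -5 + (-61 + 2*Z) = -66 + 2*Z)
√(19572 + (F(30) + O(37))) = √(19572 + (20 + (-66 + 2*37))) = √(19572 + (20 + (-66 + 74))) = √(19572 + (20 + 8)) = √(19572 + 28) = √19600 = 140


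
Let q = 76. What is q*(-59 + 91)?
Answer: 2432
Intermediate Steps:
q*(-59 + 91) = 76*(-59 + 91) = 76*32 = 2432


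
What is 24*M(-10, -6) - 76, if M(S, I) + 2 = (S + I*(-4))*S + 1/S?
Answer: -17432/5 ≈ -3486.4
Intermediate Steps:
M(S, I) = -2 + 1/S + S*(S - 4*I) (M(S, I) = -2 + ((S + I*(-4))*S + 1/S) = -2 + ((S - 4*I)*S + 1/S) = -2 + (S*(S - 4*I) + 1/S) = -2 + (1/S + S*(S - 4*I)) = -2 + 1/S + S*(S - 4*I))
24*M(-10, -6) - 76 = 24*(-2 + 1/(-10) + (-10)² - 4*(-6)*(-10)) - 76 = 24*(-2 - ⅒ + 100 - 240) - 76 = 24*(-1421/10) - 76 = -17052/5 - 76 = -17432/5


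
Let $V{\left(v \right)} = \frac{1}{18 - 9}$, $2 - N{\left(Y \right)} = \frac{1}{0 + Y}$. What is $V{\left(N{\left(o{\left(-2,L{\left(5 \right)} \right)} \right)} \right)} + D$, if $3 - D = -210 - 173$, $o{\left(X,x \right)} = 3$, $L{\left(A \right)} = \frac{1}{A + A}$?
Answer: $\frac{3475}{9} \approx 386.11$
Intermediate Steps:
$L{\left(A \right)} = \frac{1}{2 A}$
$N{\left(Y \right)} = 2 - \frac{1}{Y}$ ($N{\left(Y \right)} = 2 - \frac{1}{0 + Y} = 2 - \frac{1}{Y}$)
$V{\left(v \right)} = \frac{1}{9}$
$D = 386$ ($D = 3 - \left(-210 - 173\right) = 3 - -383 = 3 + 383 = 386$)
$V{\left(N{\left(o{\left(-2,L{\left(5 \right)} \right)} \right)} \right)} + D = \frac{1}{9} + 386 = \frac{3475}{9}$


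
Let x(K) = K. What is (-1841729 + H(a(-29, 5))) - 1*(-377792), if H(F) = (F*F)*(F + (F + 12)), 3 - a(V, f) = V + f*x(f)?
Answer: -1462663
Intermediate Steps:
a(V, f) = 3 - V - f**2 (a(V, f) = 3 - (V + f*f) = 3 - (V + f**2) = 3 + (-V - f**2) = 3 - V - f**2)
H(F) = F**2*(12 + 2*F) (H(F) = F**2*(F + (12 + F)) = F**2*(12 + 2*F))
(-1841729 + H(a(-29, 5))) - 1*(-377792) = (-1841729 + 2*(3 - 1*(-29) - 1*5**2)**2*(6 + (3 - 1*(-29) - 1*5**2))) - 1*(-377792) = (-1841729 + 2*(3 + 29 - 1*25)**2*(6 + (3 + 29 - 1*25))) + 377792 = (-1841729 + 2*(3 + 29 - 25)**2*(6 + (3 + 29 - 25))) + 377792 = (-1841729 + 2*7**2*(6 + 7)) + 377792 = (-1841729 + 2*49*13) + 377792 = (-1841729 + 1274) + 377792 = -1840455 + 377792 = -1462663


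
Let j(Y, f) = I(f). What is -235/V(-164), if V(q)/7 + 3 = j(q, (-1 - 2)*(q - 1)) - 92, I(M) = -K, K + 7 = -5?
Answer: 235/581 ≈ 0.40448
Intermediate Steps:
K = -12 (K = -7 - 5 = -12)
I(M) = 12 (I(M) = -1*(-12) = 12)
j(Y, f) = 12
V(q) = -581 (V(q) = -21 + 7*(12 - 92) = -21 + 7*(-80) = -21 - 560 = -581)
-235/V(-164) = -235/(-581) = -235*(-1/581) = 235/581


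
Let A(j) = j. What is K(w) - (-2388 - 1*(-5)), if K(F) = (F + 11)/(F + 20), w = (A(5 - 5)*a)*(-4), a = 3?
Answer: 47671/20 ≈ 2383.6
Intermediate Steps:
w = 0 (w = ((5 - 5)*3)*(-4) = (0*3)*(-4) = 0*(-4) = 0)
K(F) = (11 + F)/(20 + F)
K(w) - (-2388 - 1*(-5)) = (11 + 0)/(20 + 0) - (-2388 - 1*(-5)) = 11/20 - (-2388 + 5) = (1/20)*11 - 1*(-2383) = 11/20 + 2383 = 47671/20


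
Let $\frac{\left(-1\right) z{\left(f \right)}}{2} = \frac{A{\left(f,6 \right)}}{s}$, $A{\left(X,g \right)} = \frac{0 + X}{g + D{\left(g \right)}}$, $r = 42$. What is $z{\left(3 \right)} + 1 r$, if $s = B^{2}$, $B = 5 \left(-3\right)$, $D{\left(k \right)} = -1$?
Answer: $\frac{15748}{375} \approx 41.995$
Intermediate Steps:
$A{\left(X,g \right)} = \frac{X}{-1 + g}$ ($A{\left(X,g \right)} = \frac{0 + X}{g - 1} = \frac{X}{-1 + g}$)
$B = -15$
$s = 225$ ($s = \left(-15\right)^{2} = 225$)
$z{\left(f \right)} = - \frac{2 f}{1125}$ ($z{\left(f \right)} = - 2 \frac{f \frac{1}{-1 + 6}}{225} = - 2 \frac{f}{5} \cdot \frac{1}{225} = - 2 \frac{f}{1125} = - \frac{2 f}{1125}$)
$z{\left(3 \right)} + 1 r = \left(- \frac{2}{1125}\right) 3 + 1 \cdot 42 = - \frac{2}{375} + 42 = \frac{15748}{375}$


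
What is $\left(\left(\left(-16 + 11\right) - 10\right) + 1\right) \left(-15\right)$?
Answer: $210$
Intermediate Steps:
$\left(\left(\left(-16 + 11\right) - 10\right) + 1\right) \left(-15\right) = \left(\left(-5 - 10\right) + 1\right) \left(-15\right) = \left(-15 + 1\right) \left(-15\right) = \left(-14\right) \left(-15\right) = 210$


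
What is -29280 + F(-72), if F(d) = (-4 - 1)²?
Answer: -29255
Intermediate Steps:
F(d) = 25 (F(d) = (-5)² = 25)
-29280 + F(-72) = -29280 + 25 = -29255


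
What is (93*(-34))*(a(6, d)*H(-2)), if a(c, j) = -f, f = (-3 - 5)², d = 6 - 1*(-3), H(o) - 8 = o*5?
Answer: -404736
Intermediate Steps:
H(o) = 8 + 5*o (H(o) = 8 + o*5 = 8 + 5*o)
d = 9 (d = 6 + 3 = 9)
f = 64 (f = (-8)² = 64)
a(c, j) = -64 (a(c, j) = -1*64 = -64)
(93*(-34))*(a(6, d)*H(-2)) = (93*(-34))*(-64*(8 + 5*(-2))) = -(-202368)*(8 - 10) = -(-202368)*(-2) = -3162*128 = -404736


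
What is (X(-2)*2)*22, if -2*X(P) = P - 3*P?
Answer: -88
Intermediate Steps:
X(P) = P (X(P) = -(P - 3*P)/2 = -(-1)*P = P)
(X(-2)*2)*22 = -2*2*22 = -4*22 = -88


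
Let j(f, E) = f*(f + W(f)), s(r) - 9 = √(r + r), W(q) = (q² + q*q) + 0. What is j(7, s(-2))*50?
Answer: 36750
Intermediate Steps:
W(q) = 2*q² (W(q) = (q² + q²) + 0 = 2*q² + 0 = 2*q²)
s(r) = 9 + √2*√r (s(r) = 9 + √(r + r) = 9 + √(2*r) = 9 + √2*√r)
j(f, E) = f*(f + 2*f²)
j(7, s(-2))*50 = (7²*(1 + 2*7))*50 = (49*(1 + 14))*50 = (49*15)*50 = 735*50 = 36750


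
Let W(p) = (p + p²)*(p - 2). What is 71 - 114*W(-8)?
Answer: 63911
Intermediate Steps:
W(p) = (-2 + p)*(p + p²) (W(p) = (p + p²)*(-2 + p) = (-2 + p)*(p + p²))
71 - 114*W(-8) = 71 - (-912)*(-2 + (-8)² - 1*(-8)) = 71 - (-912)*(-2 + 64 + 8) = 71 - (-912)*70 = 71 - 114*(-560) = 71 + 63840 = 63911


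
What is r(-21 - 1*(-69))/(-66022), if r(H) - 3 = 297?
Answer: -150/33011 ≈ -0.0045439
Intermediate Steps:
r(H) = 300 (r(H) = 3 + 297 = 300)
r(-21 - 1*(-69))/(-66022) = 300/(-66022) = 300*(-1/66022) = -150/33011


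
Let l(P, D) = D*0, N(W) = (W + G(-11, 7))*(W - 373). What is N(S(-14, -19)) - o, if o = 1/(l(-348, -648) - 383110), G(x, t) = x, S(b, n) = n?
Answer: 4505373601/383110 ≈ 11760.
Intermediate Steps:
N(W) = (-373 + W)*(-11 + W) (N(W) = (W - 11)*(W - 373) = (-11 + W)*(-373 + W) = (-373 + W)*(-11 + W))
l(P, D) = 0
o = -1/383110 (o = 1/(0 - 383110) = 1/(-383110) = -1/383110 ≈ -2.6102e-6)
N(S(-14, -19)) - o = (4103 + (-19)² - 384*(-19)) - 1*(-1/383110) = (4103 + 361 + 7296) + 1/383110 = 11760 + 1/383110 = 4505373601/383110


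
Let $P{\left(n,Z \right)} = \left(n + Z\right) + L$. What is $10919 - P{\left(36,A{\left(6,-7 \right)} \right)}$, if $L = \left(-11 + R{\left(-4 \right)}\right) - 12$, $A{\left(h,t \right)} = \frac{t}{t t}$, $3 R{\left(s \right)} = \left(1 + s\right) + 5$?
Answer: $\frac{229015}{21} \approx 10905.0$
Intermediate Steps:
$R{\left(s \right)} = 2 + \frac{s}{3}$ ($R{\left(s \right)} = \frac{\left(1 + s\right) + 5}{3} = \frac{6 + s}{3} = 2 + \frac{s}{3}$)
$A{\left(h,t \right)} = \frac{1}{t}$ ($A{\left(h,t \right)} = \frac{t}{t^{2}} = \frac{1}{t}$)
$L = - \frac{67}{3}$ ($L = \left(-11 + \left(2 + \frac{1}{3} \left(-4\right)\right)\right) - 12 = \left(-11 + \left(2 - \frac{4}{3}\right)\right) - 12 = \left(-11 + \frac{2}{3}\right) - 12 = - \frac{31}{3} - 12 = - \frac{67}{3} \approx -22.333$)
$P{\left(n,Z \right)} = - \frac{67}{3} + Z + n$ ($P{\left(n,Z \right)} = \left(n + Z\right) - \frac{67}{3} = \left(Z + n\right) - \frac{67}{3} = - \frac{67}{3} + Z + n$)
$10919 - P{\left(36,A{\left(6,-7 \right)} \right)} = 10919 - \left(- \frac{67}{3} + \frac{1}{-7} + 36\right) = 10919 - \left(- \frac{67}{3} - \frac{1}{7} + 36\right) = 10919 - \frac{284}{21} = \frac{229015}{21}$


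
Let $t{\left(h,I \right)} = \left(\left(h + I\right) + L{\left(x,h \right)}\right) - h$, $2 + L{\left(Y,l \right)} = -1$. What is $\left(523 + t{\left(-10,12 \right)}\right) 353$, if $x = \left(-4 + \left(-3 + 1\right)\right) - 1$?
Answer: $187796$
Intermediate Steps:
$x = -7$ ($x = \left(-4 - 2\right) - 1 = -6 - 1 = -7$)
$L{\left(Y,l \right)} = -3$ ($L{\left(Y,l \right)} = -2 - 1 = -3$)
$t{\left(h,I \right)} = -3 + I$ ($t{\left(h,I \right)} = \left(\left(h + I\right) - 3\right) - h = \left(\left(I + h\right) - 3\right) - h = \left(-3 + I + h\right) - h = -3 + I$)
$\left(523 + t{\left(-10,12 \right)}\right) 353 = \left(523 + \left(-3 + 12\right)\right) 353 = \left(523 + 9\right) 353 = 532 \cdot 353 = 187796$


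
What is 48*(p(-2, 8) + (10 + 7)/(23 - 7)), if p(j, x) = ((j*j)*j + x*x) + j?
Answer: 2643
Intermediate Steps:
p(j, x) = j + j³ + x² (p(j, x) = (j²*j + x²) + j = (j³ + x²) + j = j + j³ + x²)
48*(p(-2, 8) + (10 + 7)/(23 - 7)) = 48*((-2 + (-2)³ + 8²) + (10 + 7)/(23 - 7)) = 48*((-2 - 8 + 64) + 17/16) = 48*(54 + 17*(1/16)) = 48*(54 + 17/16) = 48*(881/16) = 2643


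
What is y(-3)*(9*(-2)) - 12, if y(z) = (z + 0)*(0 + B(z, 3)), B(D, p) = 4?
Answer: 204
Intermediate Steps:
y(z) = 4*z (y(z) = (z + 0)*(0 + 4) = z*4 = 4*z)
y(-3)*(9*(-2)) - 12 = (4*(-3))*(9*(-2)) - 12 = -12*(-18) - 12 = 216 - 12 = 204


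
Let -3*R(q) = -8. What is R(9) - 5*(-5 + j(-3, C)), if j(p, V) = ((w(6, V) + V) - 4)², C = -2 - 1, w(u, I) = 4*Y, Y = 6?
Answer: -4252/3 ≈ -1417.3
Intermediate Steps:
R(q) = 8/3 (R(q) = -⅓*(-8) = 8/3)
w(u, I) = 24 (w(u, I) = 4*6 = 24)
C = -3
j(p, V) = (20 + V)² (j(p, V) = ((24 + V) - 4)² = (20 + V)²)
R(9) - 5*(-5 + j(-3, C)) = 8/3 - 5*(-5 + (20 - 3)²) = 8/3 - 5*(-5 + 17²) = 8/3 - 5*(-5 + 289) = 8/3 - 5*284 = 8/3 - 1*1420 = 8/3 - 1420 = -4252/3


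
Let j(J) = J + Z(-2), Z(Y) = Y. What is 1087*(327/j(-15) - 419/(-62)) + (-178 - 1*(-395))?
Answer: -14066419/1054 ≈ -13346.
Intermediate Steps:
j(J) = -2 + J (j(J) = J - 2 = -2 + J)
1087*(327/j(-15) - 419/(-62)) + (-178 - 1*(-395)) = 1087*(327/(-2 - 15) - 419/(-62)) + (-178 - 1*(-395)) = 1087*(327/(-17) - 419*(-1/62)) + (-178 + 395) = 1087*(327*(-1/17) + 419/62) + 217 = 1087*(-327/17 + 419/62) + 217 = 1087*(-13151/1054) + 217 = -14295137/1054 + 217 = -14066419/1054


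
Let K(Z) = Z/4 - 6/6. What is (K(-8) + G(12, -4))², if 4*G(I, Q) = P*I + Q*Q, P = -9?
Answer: 676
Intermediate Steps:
K(Z) = -1 + Z/4 (K(Z) = Z*(¼) - 6*⅙ = Z/4 - 1 = -1 + Z/4)
G(I, Q) = -9*I/4 + Q²/4 (G(I, Q) = (-9*I + Q*Q)/4 = (-9*I + Q²)/4 = (Q² - 9*I)/4 = -9*I/4 + Q²/4)
(K(-8) + G(12, -4))² = ((-1 + (¼)*(-8)) + (-9/4*12 + (¼)*(-4)²))² = ((-1 - 2) + (-27 + (¼)*16))² = (-3 + (-27 + 4))² = (-3 - 23)² = (-26)² = 676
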